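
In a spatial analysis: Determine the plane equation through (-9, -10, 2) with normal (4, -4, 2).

The plane through P with normal n = (a, b, c) satisfies n·(r - P) = 0,
i.e. ax + by + cz = a·x₀ + b·y₀ + c·z₀.
d = 4·(-9) + (-4)·(-10) + 2·2
  = -36 + 40 + 4
  = 8
Equation: 4x - 4y + 2z = 8

4x - 4y + 2z = 8


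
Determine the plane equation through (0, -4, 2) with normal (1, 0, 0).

The plane through P with normal n = (a, b, c) satisfies n·(r - P) = 0,
i.e. ax + by + cz = a·x₀ + b·y₀ + c·z₀.
d = 1·0 + 0·(-4) + 0·2
  = 0 + 0 + 0
  = 0
Equation: x = 0

x = 0


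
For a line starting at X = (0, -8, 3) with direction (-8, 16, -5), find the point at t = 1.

P(t) = X + t·d
  = (0 + (-8)·1, -8 + 16·1, 3 + (-5)·1)
  = (0 - 8, -8 + 16, 3 - 5)
  = (-8, 8, -2)

(-8, 8, -2)


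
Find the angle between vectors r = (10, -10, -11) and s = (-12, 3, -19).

r·s = 10·(-12) + (-10)·3 + (-11)·(-19) = -120 - 30 + 209 = 59
|r| = √(10² + (-10)² + (-11)²) = √321 ≈ 17.92
|s| = √((-12)² + 3² + (-19)²) = √514 ≈ 22.67
cos θ = (r·s)/(|r||s|) = 59/(17.92·22.67) ≈ 0.1453
θ = arccos(0.1453) ≈ 81.65°

81.65°


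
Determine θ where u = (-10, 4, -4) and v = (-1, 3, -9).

u·v = (-10)·(-1) + 4·3 + (-4)·(-9) = 10 + 12 + 36 = 58
|u| = √((-10)² + 4² + (-4)²) = √132 ≈ 11.49
|v| = √((-1)² + 3² + (-9)²) = √91 ≈ 9.539
cos θ = (u·v)/(|u||v|) = 58/(11.49·9.539) ≈ 0.5292
θ = arccos(0.5292) ≈ 58.05°

58.05°


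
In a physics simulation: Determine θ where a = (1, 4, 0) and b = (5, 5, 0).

a·b = 1·5 + 4·5 + 0·0 = 5 + 20 + 0 = 25
|a| = √(1² + 4² + 0²) = √17 ≈ 4.123
|b| = √(5² + 5² + 0²) = √50 ≈ 7.071
cos θ = (a·b)/(|a||b|) = 25/(4.123·7.071) ≈ 0.8575
θ = arccos(0.8575) ≈ 30.96°

30.96°


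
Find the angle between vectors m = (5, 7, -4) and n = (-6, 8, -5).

m·n = 5·(-6) + 7·8 + (-4)·(-5) = -30 + 56 + 20 = 46
|m| = √(5² + 7² + (-4)²) = √90 ≈ 9.487
|n| = √((-6)² + 8² + (-5)²) = √125 ≈ 11.18
cos θ = (m·n)/(|m||n|) = 46/(9.487·11.18) ≈ 0.4337
θ = arccos(0.4337) ≈ 64.3°

64.3°


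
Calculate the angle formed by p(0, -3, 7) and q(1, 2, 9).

p·q = 0·1 + (-3)·2 + 7·9 = 0 - 6 + 63 = 57
|p| = √(0² + (-3)² + 7²) = √58 ≈ 7.616
|q| = √(1² + 2² + 9²) = √86 ≈ 9.274
cos θ = (p·q)/(|p||q|) = 57/(7.616·9.274) ≈ 0.8071
θ = arccos(0.8071) ≈ 36.19°

36.19°


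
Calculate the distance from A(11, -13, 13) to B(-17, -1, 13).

d = √[(x₂-x₁)² + (y₂-y₁)² + (z₂-z₁)²]
  = √[(-28)² + 12² + 0²]
  = √[784 + 144 + 0]
  = √928
  ≈ 30.46

30.46


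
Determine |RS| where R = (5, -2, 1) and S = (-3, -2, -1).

d = √[(x₂-x₁)² + (y₂-y₁)² + (z₂-z₁)²]
  = √[(-8)² + 0² + (-2)²]
  = √[64 + 0 + 4]
  = √68
  ≈ 8.246

8.246


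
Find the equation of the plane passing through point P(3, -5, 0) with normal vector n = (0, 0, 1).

The plane through P with normal n = (a, b, c) satisfies n·(r - P) = 0,
i.e. ax + by + cz = a·x₀ + b·y₀ + c·z₀.
d = 0·3 + 0·(-5) + 1·0
  = 0 + 0 + 0
  = 0
Equation: z = 0

z = 0


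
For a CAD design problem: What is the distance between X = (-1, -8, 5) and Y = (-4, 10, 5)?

d = √[(x₂-x₁)² + (y₂-y₁)² + (z₂-z₁)²]
  = √[(-3)² + 18² + 0²]
  = √[9 + 324 + 0]
  = √333
  ≈ 18.25

18.25


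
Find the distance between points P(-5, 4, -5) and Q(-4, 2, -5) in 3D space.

d = √[(x₂-x₁)² + (y₂-y₁)² + (z₂-z₁)²]
  = √[1² + (-2)² + 0²]
  = √[1 + 4 + 0]
  = √5
  ≈ 2.236

2.236


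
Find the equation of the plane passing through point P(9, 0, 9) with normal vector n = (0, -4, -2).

The plane through P with normal n = (a, b, c) satisfies n·(r - P) = 0,
i.e. ax + by + cz = a·x₀ + b·y₀ + c·z₀.
d = 0·9 + (-4)·0 + (-2)·9
  = 0 + 0 - 18
  = -18
Equation: -4y - 2z = -18

-4y - 2z = -18


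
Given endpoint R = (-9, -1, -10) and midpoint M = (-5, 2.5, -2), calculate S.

S = 2M - R
  = (2·(-5) - (-9), 2·2.5 - (-1), 2·(-2) - (-10))
  = (-10 + 9, 5 + 1, -4 + 10)
  = (-1, 6, 6)

(-1, 6, 6)


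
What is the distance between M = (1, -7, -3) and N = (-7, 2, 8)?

d = √[(x₂-x₁)² + (y₂-y₁)² + (z₂-z₁)²]
  = √[(-8)² + 9² + 11²]
  = √[64 + 81 + 121]
  = √266
  ≈ 16.31

16.31


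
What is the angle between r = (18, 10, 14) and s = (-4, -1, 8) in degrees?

r·s = 18·(-4) + 10·(-1) + 14·8 = -72 - 10 + 112 = 30
|r| = √(18² + 10² + 14²) = √620 ≈ 24.9
|s| = √((-4)² + (-1)² + 8²) = √81 ≈ 9
cos θ = (r·s)/(|r||s|) = 30/(24.9·9) ≈ 0.1339
θ = arccos(0.1339) ≈ 82.31°

82.31°


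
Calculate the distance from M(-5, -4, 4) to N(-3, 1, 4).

d = √[(x₂-x₁)² + (y₂-y₁)² + (z₂-z₁)²]
  = √[2² + 5² + 0²]
  = √[4 + 25 + 0]
  = √29
  ≈ 5.385

5.385


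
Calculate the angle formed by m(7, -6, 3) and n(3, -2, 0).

m·n = 7·3 + (-6)·(-2) + 3·0 = 21 + 12 + 0 = 33
|m| = √(7² + (-6)² + 3²) = √94 ≈ 9.695
|n| = √(3² + (-2)² + 0²) = √13 ≈ 3.606
cos θ = (m·n)/(|m||n|) = 33/(9.695·3.606) ≈ 0.944
θ = arccos(0.944) ≈ 19.26°

19.26°


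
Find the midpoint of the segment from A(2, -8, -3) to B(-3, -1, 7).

M = ((x₁+x₂)/2, (y₁+y₂)/2, (z₁+z₂)/2)
  = ((2 - 3)/2, (-8 - 1)/2, (-3 + 7)/2)
  = (-1/2, -9/2, 4/2)
  = (-0.5, -4.5, 2)

(-0.5, -4.5, 2)


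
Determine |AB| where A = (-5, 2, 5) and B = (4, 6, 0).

d = √[(x₂-x₁)² + (y₂-y₁)² + (z₂-z₁)²]
  = √[9² + 4² + (-5)²]
  = √[81 + 16 + 25]
  = √122
  ≈ 11.05

11.05


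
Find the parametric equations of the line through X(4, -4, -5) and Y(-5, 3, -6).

Direction vector d = Y - X = (-5 - 4, 3 + 4, -6 + 5) = (-9, 7, -1)
Parametric form r = X + t·d:
x = 4 - 9t, y = -4 + 7t, z = -5 - t

x = 4 - 9t, y = -4 + 7t, z = -5 - t


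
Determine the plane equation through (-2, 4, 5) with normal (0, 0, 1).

The plane through P with normal n = (a, b, c) satisfies n·(r - P) = 0,
i.e. ax + by + cz = a·x₀ + b·y₀ + c·z₀.
d = 0·(-2) + 0·4 + 1·5
  = 0 + 0 + 5
  = 5
Equation: z = 5

z = 5


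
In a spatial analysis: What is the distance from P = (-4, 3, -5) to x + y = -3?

distance = |a·x₀ + b·y₀ + c·z₀ - d| / √(a² + b² + c²)
  = |1·(-4) + 1·3 + 0·(-5) - (-3)| / √(1² + 1² + 0²)
  = |-4 + 3 + 0 + 3| / √(1 + 1 + 0)
  = |2| / √2
  = 2 / 1.414
  ≈ 1.414

1.414


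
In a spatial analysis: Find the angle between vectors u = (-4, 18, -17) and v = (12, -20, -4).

u·v = (-4)·12 + 18·(-20) + (-17)·(-4) = -48 - 360 + 68 = -340
|u| = √((-4)² + 18² + (-17)²) = √629 ≈ 25.08
|v| = √(12² + (-20)² + (-4)²) = √560 ≈ 23.66
cos θ = (u·v)/(|u||v|) = -340/(25.08·23.66) ≈ -0.5729
θ = arccos(-0.5729) ≈ 125°

125°


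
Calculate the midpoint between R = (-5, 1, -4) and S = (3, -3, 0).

M = ((x₁+x₂)/2, (y₁+y₂)/2, (z₁+z₂)/2)
  = ((-5 + 3)/2, (1 - 3)/2, (-4 + 0)/2)
  = (-2/2, -2/2, -4/2)
  = (-1, -1, -2)

(-1, -1, -2)


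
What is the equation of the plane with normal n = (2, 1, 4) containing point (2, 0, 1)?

The plane through P with normal n = (a, b, c) satisfies n·(r - P) = 0,
i.e. ax + by + cz = a·x₀ + b·y₀ + c·z₀.
d = 2·2 + 1·0 + 4·1
  = 4 + 0 + 4
  = 8
Equation: 2x + y + 4z = 8

2x + y + 4z = 8


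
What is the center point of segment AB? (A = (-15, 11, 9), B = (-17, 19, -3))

M = ((x₁+x₂)/2, (y₁+y₂)/2, (z₁+z₂)/2)
  = ((-15 - 17)/2, (11 + 19)/2, (9 - 3)/2)
  = (-32/2, 30/2, 6/2)
  = (-16, 15, 3)

(-16, 15, 3)


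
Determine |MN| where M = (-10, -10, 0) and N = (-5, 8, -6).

d = √[(x₂-x₁)² + (y₂-y₁)² + (z₂-z₁)²]
  = √[5² + 18² + (-6)²]
  = √[25 + 324 + 36]
  = √385
  ≈ 19.62

19.62


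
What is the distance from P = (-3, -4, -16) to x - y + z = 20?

distance = |a·x₀ + b·y₀ + c·z₀ - d| / √(a² + b² + c²)
  = |1·(-3) + (-1)·(-4) + 1·(-16) - 20| / √(1² + (-1)² + 1²)
  = |-3 + 4 - 16 - 20| / √(1 + 1 + 1)
  = |-35| / √3
  = 35 / 1.732
  ≈ 20.21

20.21


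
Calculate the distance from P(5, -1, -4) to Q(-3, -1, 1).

d = √[(x₂-x₁)² + (y₂-y₁)² + (z₂-z₁)²]
  = √[(-8)² + 0² + 5²]
  = √[64 + 0 + 25]
  = √89
  ≈ 9.434

9.434


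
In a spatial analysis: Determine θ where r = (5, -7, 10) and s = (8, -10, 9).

r·s = 5·8 + (-7)·(-10) + 10·9 = 40 + 70 + 90 = 200
|r| = √(5² + (-7)² + 10²) = √174 ≈ 13.19
|s| = √(8² + (-10)² + 9²) = √245 ≈ 15.65
cos θ = (r·s)/(|r||s|) = 200/(13.19·15.65) ≈ 0.9687
θ = arccos(0.9687) ≈ 14.38°

14.38°


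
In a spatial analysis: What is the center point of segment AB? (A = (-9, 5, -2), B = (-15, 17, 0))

M = ((x₁+x₂)/2, (y₁+y₂)/2, (z₁+z₂)/2)
  = ((-9 - 15)/2, (5 + 17)/2, (-2 + 0)/2)
  = (-24/2, 22/2, -2/2)
  = (-12, 11, -1)

(-12, 11, -1)


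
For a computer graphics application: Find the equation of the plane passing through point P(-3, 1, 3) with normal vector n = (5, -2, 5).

The plane through P with normal n = (a, b, c) satisfies n·(r - P) = 0,
i.e. ax + by + cz = a·x₀ + b·y₀ + c·z₀.
d = 5·(-3) + (-2)·1 + 5·3
  = -15 - 2 + 15
  = -2
Equation: 5x - 2y + 5z = -2

5x - 2y + 5z = -2


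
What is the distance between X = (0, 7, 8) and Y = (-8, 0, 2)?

d = √[(x₂-x₁)² + (y₂-y₁)² + (z₂-z₁)²]
  = √[(-8)² + (-7)² + (-6)²]
  = √[64 + 49 + 36]
  = √149
  ≈ 12.21

12.21


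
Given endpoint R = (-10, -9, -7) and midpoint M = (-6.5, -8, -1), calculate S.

S = 2M - R
  = (2·(-6.5) - (-10), 2·(-8) - (-9), 2·(-1) - (-7))
  = (-13 + 10, -16 + 9, -2 + 7)
  = (-3, -7, 5)

(-3, -7, 5)


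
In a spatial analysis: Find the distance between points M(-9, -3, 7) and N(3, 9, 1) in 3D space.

d = √[(x₂-x₁)² + (y₂-y₁)² + (z₂-z₁)²]
  = √[12² + 12² + (-6)²]
  = √[144 + 144 + 36]
  = √324
  ≈ 18

18


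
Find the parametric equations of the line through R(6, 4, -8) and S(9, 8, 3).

Direction vector d = S - R = (9 - 6, 8 - 4, 3 + 8) = (3, 4, 11)
Parametric form r = R + t·d:
x = 6 + 3t, y = 4 + 4t, z = -8 + 11t

x = 6 + 3t, y = 4 + 4t, z = -8 + 11t


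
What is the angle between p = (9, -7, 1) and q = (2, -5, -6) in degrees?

p·q = 9·2 + (-7)·(-5) + 1·(-6) = 18 + 35 - 6 = 47
|p| = √(9² + (-7)² + 1²) = √131 ≈ 11.45
|q| = √(2² + (-5)² + (-6)²) = √65 ≈ 8.062
cos θ = (p·q)/(|p||q|) = 47/(11.45·8.062) ≈ 0.5093
θ = arccos(0.5093) ≈ 59.38°

59.38°


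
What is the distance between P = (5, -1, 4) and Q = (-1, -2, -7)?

d = √[(x₂-x₁)² + (y₂-y₁)² + (z₂-z₁)²]
  = √[(-6)² + (-1)² + (-11)²]
  = √[36 + 1 + 121]
  = √158
  ≈ 12.57

12.57


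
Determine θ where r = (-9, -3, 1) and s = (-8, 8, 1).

r·s = (-9)·(-8) + (-3)·8 + 1·1 = 72 - 24 + 1 = 49
|r| = √((-9)² + (-3)² + 1²) = √91 ≈ 9.539
|s| = √((-8)² + 8² + 1²) = √129 ≈ 11.36
cos θ = (r·s)/(|r||s|) = 49/(9.539·11.36) ≈ 0.4523
θ = arccos(0.4523) ≈ 63.11°

63.11°


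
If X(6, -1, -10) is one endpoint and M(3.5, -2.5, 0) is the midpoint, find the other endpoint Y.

Y = 2M - X
  = (2·3.5 - 6, 2·(-2.5) - (-1), 2·0 - (-10))
  = (7 - 6, -5 + 1, 0 + 10)
  = (1, -4, 10)

(1, -4, 10)


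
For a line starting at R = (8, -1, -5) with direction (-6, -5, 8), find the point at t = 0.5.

P(t) = R + t·d
  = (8 + (-6)·0.5, -1 + (-5)·0.5, -5 + 8·0.5)
  = (8 - 3, -1 - 2.5, -5 + 4)
  = (5, -3.5, -1)

(5, -3.5, -1)


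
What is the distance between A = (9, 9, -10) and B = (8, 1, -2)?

d = √[(x₂-x₁)² + (y₂-y₁)² + (z₂-z₁)²]
  = √[(-1)² + (-8)² + 8²]
  = √[1 + 64 + 64]
  = √129
  ≈ 11.36

11.36


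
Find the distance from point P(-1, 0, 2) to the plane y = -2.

distance = |a·x₀ + b·y₀ + c·z₀ - d| / √(a² + b² + c²)
  = |0·(-1) + 1·0 + 0·2 - (-2)| / √(0² + 1² + 0²)
  = |0 + 0 + 0 + 2| / √(0 + 1 + 0)
  = |2| / √1
  = 2 / 1
  ≈ 2

2


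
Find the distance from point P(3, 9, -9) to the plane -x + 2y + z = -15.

distance = |a·x₀ + b·y₀ + c·z₀ - d| / √(a² + b² + c²)
  = |(-1)·3 + 2·9 + 1·(-9) - (-15)| / √((-1)² + 2² + 1²)
  = |-3 + 18 - 9 + 15| / √(1 + 4 + 1)
  = |21| / √6
  = 21 / 2.449
  ≈ 8.573

8.573


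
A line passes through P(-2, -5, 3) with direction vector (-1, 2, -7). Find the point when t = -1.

P(t) = P + t·d
  = (-2 + (-1)·(-1), -5 + 2·(-1), 3 + (-7)·(-1))
  = (-2 + 1, -5 - 2, 3 + 7)
  = (-1, -7, 10)

(-1, -7, 10)


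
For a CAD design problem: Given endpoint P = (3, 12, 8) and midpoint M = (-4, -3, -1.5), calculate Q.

Q = 2M - P
  = (2·(-4) - 3, 2·(-3) - 12, 2·(-1.5) - 8)
  = (-8 - 3, -6 - 12, -3 - 8)
  = (-11, -18, -11)

(-11, -18, -11)


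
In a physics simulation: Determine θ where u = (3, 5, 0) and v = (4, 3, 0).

u·v = 3·4 + 5·3 + 0·0 = 12 + 15 + 0 = 27
|u| = √(3² + 5² + 0²) = √34 ≈ 5.831
|v| = √(4² + 3² + 0²) = √25 ≈ 5
cos θ = (u·v)/(|u||v|) = 27/(5.831·5) ≈ 0.9261
θ = arccos(0.9261) ≈ 22.17°

22.17°


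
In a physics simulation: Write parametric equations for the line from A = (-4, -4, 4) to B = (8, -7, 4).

Direction vector d = B - A = (8 + 4, -7 + 4, 4 - 4) = (12, -3, 0)
Parametric form r = A + t·d:
x = -4 + 12t, y = -4 - 3t, z = 4

x = -4 + 12t, y = -4 - 3t, z = 4


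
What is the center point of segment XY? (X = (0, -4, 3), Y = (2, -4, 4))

M = ((x₁+x₂)/2, (y₁+y₂)/2, (z₁+z₂)/2)
  = ((0 + 2)/2, (-4 - 4)/2, (3 + 4)/2)
  = (2/2, -8/2, 7/2)
  = (1, -4, 3.5)

(1, -4, 3.5)


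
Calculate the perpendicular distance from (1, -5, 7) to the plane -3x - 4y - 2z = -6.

distance = |a·x₀ + b·y₀ + c·z₀ - d| / √(a² + b² + c²)
  = |(-3)·1 + (-4)·(-5) + (-2)·7 - (-6)| / √((-3)² + (-4)² + (-2)²)
  = |-3 + 20 - 14 + 6| / √(9 + 16 + 4)
  = |9| / √29
  = 9 / 5.385
  ≈ 1.671

1.671


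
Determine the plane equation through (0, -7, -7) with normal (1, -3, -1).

The plane through P with normal n = (a, b, c) satisfies n·(r - P) = 0,
i.e. ax + by + cz = a·x₀ + b·y₀ + c·z₀.
d = 1·0 + (-3)·(-7) + (-1)·(-7)
  = 0 + 21 + 7
  = 28
Equation: x - 3y - z = 28

x - 3y - z = 28


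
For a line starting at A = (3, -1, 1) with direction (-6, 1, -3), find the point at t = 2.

P(t) = A + t·d
  = (3 + (-6)·2, -1 + 1·2, 1 + (-3)·2)
  = (3 - 12, -1 + 2, 1 - 6)
  = (-9, 1, -5)

(-9, 1, -5)


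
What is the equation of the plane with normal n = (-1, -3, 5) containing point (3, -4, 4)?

The plane through P with normal n = (a, b, c) satisfies n·(r - P) = 0,
i.e. ax + by + cz = a·x₀ + b·y₀ + c·z₀.
d = (-1)·3 + (-3)·(-4) + 5·4
  = -3 + 12 + 20
  = 29
Equation: -x - 3y + 5z = 29

-x - 3y + 5z = 29


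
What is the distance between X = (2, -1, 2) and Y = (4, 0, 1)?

d = √[(x₂-x₁)² + (y₂-y₁)² + (z₂-z₁)²]
  = √[2² + 1² + (-1)²]
  = √[4 + 1 + 1]
  = √6
  ≈ 2.449

2.449


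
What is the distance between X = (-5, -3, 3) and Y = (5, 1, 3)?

d = √[(x₂-x₁)² + (y₂-y₁)² + (z₂-z₁)²]
  = √[10² + 4² + 0²]
  = √[100 + 16 + 0]
  = √116
  ≈ 10.77

10.77


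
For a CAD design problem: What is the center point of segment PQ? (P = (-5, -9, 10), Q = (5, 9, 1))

M = ((x₁+x₂)/2, (y₁+y₂)/2, (z₁+z₂)/2)
  = ((-5 + 5)/2, (-9 + 9)/2, (10 + 1)/2)
  = (0/2, 0/2, 11/2)
  = (0, 0, 5.5)

(0, 0, 5.5)


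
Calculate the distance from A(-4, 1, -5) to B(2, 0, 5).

d = √[(x₂-x₁)² + (y₂-y₁)² + (z₂-z₁)²]
  = √[6² + (-1)² + 10²]
  = √[36 + 1 + 100]
  = √137
  ≈ 11.7

11.7


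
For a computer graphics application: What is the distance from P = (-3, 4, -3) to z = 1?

distance = |a·x₀ + b·y₀ + c·z₀ - d| / √(a² + b² + c²)
  = |0·(-3) + 0·4 + 1·(-3) - 1| / √(0² + 0² + 1²)
  = |0 + 0 - 3 - 1| / √(0 + 0 + 1)
  = |-4| / √1
  = 4 / 1
  ≈ 4

4


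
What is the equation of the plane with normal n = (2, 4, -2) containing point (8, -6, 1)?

The plane through P with normal n = (a, b, c) satisfies n·(r - P) = 0,
i.e. ax + by + cz = a·x₀ + b·y₀ + c·z₀.
d = 2·8 + 4·(-6) + (-2)·1
  = 16 - 24 - 2
  = -10
Equation: 2x + 4y - 2z = -10

2x + 4y - 2z = -10


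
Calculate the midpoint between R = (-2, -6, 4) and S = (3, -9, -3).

M = ((x₁+x₂)/2, (y₁+y₂)/2, (z₁+z₂)/2)
  = ((-2 + 3)/2, (-6 - 9)/2, (4 - 3)/2)
  = (1/2, -15/2, 1/2)
  = (0.5, -7.5, 0.5)

(0.5, -7.5, 0.5)


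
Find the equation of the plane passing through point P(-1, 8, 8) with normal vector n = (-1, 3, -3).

The plane through P with normal n = (a, b, c) satisfies n·(r - P) = 0,
i.e. ax + by + cz = a·x₀ + b·y₀ + c·z₀.
d = (-1)·(-1) + 3·8 + (-3)·8
  = 1 + 24 - 24
  = 1
Equation: -x + 3y - 3z = 1

-x + 3y - 3z = 1


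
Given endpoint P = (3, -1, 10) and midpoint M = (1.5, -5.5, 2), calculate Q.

Q = 2M - P
  = (2·1.5 - 3, 2·(-5.5) - (-1), 2·2 - 10)
  = (3 - 3, -11 + 1, 4 - 10)
  = (0, -10, -6)

(0, -10, -6)


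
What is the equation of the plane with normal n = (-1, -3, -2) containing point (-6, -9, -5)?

The plane through P with normal n = (a, b, c) satisfies n·(r - P) = 0,
i.e. ax + by + cz = a·x₀ + b·y₀ + c·z₀.
d = (-1)·(-6) + (-3)·(-9) + (-2)·(-5)
  = 6 + 27 + 10
  = 43
Equation: -x - 3y - 2z = 43

-x - 3y - 2z = 43


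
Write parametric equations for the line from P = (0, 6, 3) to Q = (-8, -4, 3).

Direction vector d = Q - P = (-8 + 0, -4 - 6, 3 - 3) = (-8, -10, 0)
Parametric form r = P + t·d:
x = 0 - 8t, y = 6 - 10t, z = 3

x = 0 - 8t, y = 6 - 10t, z = 3


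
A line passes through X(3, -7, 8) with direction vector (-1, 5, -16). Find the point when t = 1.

P(t) = X + t·d
  = (3 + (-1)·1, -7 + 5·1, 8 + (-16)·1)
  = (3 - 1, -7 + 5, 8 - 16)
  = (2, -2, -8)

(2, -2, -8)


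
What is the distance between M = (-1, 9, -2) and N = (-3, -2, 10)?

d = √[(x₂-x₁)² + (y₂-y₁)² + (z₂-z₁)²]
  = √[(-2)² + (-11)² + 12²]
  = √[4 + 121 + 144]
  = √269
  ≈ 16.4

16.4


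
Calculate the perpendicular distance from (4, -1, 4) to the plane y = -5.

distance = |a·x₀ + b·y₀ + c·z₀ - d| / √(a² + b² + c²)
  = |0·4 + 1·(-1) + 0·4 - (-5)| / √(0² + 1² + 0²)
  = |0 - 1 + 0 + 5| / √(0 + 1 + 0)
  = |4| / √1
  = 4 / 1
  ≈ 4

4


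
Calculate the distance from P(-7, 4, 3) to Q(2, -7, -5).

d = √[(x₂-x₁)² + (y₂-y₁)² + (z₂-z₁)²]
  = √[9² + (-11)² + (-8)²]
  = √[81 + 121 + 64]
  = √266
  ≈ 16.31

16.31


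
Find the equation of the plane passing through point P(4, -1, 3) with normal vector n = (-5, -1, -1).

The plane through P with normal n = (a, b, c) satisfies n·(r - P) = 0,
i.e. ax + by + cz = a·x₀ + b·y₀ + c·z₀.
d = (-5)·4 + (-1)·(-1) + (-1)·3
  = -20 + 1 - 3
  = -22
Equation: -5x - y - z = -22

-5x - y - z = -22


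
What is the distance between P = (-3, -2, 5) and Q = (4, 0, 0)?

d = √[(x₂-x₁)² + (y₂-y₁)² + (z₂-z₁)²]
  = √[7² + 2² + (-5)²]
  = √[49 + 4 + 25]
  = √78
  ≈ 8.832

8.832


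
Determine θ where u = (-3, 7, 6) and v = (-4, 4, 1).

u·v = (-3)·(-4) + 7·4 + 6·1 = 12 + 28 + 6 = 46
|u| = √((-3)² + 7² + 6²) = √94 ≈ 9.695
|v| = √((-4)² + 4² + 1²) = √33 ≈ 5.745
cos θ = (u·v)/(|u||v|) = 46/(9.695·5.745) ≈ 0.8259
θ = arccos(0.8259) ≈ 34.32°

34.32°


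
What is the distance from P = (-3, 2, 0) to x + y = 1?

distance = |a·x₀ + b·y₀ + c·z₀ - d| / √(a² + b² + c²)
  = |1·(-3) + 1·2 + 0·0 - 1| / √(1² + 1² + 0²)
  = |-3 + 2 + 0 - 1| / √(1 + 1 + 0)
  = |-2| / √2
  = 2 / 1.414
  ≈ 1.414

1.414


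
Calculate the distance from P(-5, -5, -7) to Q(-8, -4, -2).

d = √[(x₂-x₁)² + (y₂-y₁)² + (z₂-z₁)²]
  = √[(-3)² + 1² + 5²]
  = √[9 + 1 + 25]
  = √35
  ≈ 5.916

5.916


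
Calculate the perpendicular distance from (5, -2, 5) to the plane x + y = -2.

distance = |a·x₀ + b·y₀ + c·z₀ - d| / √(a² + b² + c²)
  = |1·5 + 1·(-2) + 0·5 - (-2)| / √(1² + 1² + 0²)
  = |5 - 2 + 0 + 2| / √(1 + 1 + 0)
  = |5| / √2
  = 5 / 1.414
  ≈ 3.536

3.536


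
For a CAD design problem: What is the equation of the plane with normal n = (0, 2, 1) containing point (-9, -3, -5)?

The plane through P with normal n = (a, b, c) satisfies n·(r - P) = 0,
i.e. ax + by + cz = a·x₀ + b·y₀ + c·z₀.
d = 0·(-9) + 2·(-3) + 1·(-5)
  = 0 - 6 - 5
  = -11
Equation: 2y + z = -11

2y + z = -11


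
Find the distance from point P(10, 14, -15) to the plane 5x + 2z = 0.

distance = |a·x₀ + b·y₀ + c·z₀ - d| / √(a² + b² + c²)
  = |5·10 + 0·14 + 2·(-15) - 0| / √(5² + 0² + 2²)
  = |50 + 0 - 30 + 0| / √(25 + 0 + 4)
  = |20| / √29
  = 20 / 5.385
  ≈ 3.714

3.714


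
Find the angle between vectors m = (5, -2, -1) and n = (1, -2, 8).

m·n = 5·1 + (-2)·(-2) + (-1)·8 = 5 + 4 - 8 = 1
|m| = √(5² + (-2)² + (-1)²) = √30 ≈ 5.477
|n| = √(1² + (-2)² + 8²) = √69 ≈ 8.307
cos θ = (m·n)/(|m||n|) = 1/(5.477·8.307) ≈ 0.02198
θ = arccos(0.02198) ≈ 88.74°

88.74°


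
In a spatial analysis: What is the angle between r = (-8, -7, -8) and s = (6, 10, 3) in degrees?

r·s = (-8)·6 + (-7)·10 + (-8)·3 = -48 - 70 - 24 = -142
|r| = √((-8)² + (-7)² + (-8)²) = √177 ≈ 13.3
|s| = √(6² + 10² + 3²) = √145 ≈ 12.04
cos θ = (r·s)/(|r||s|) = -142/(13.3·12.04) ≈ -0.8864
θ = arccos(-0.8864) ≈ 152.4°

152.4°


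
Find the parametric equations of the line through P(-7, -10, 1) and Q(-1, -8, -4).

Direction vector d = Q - P = (-1 + 7, -8 + 10, -4 - 1) = (6, 2, -5)
Parametric form r = P + t·d:
x = -7 + 6t, y = -10 + 2t, z = 1 - 5t

x = -7 + 6t, y = -10 + 2t, z = 1 - 5t


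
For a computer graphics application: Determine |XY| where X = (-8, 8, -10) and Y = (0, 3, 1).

d = √[(x₂-x₁)² + (y₂-y₁)² + (z₂-z₁)²]
  = √[8² + (-5)² + 11²]
  = √[64 + 25 + 121]
  = √210
  ≈ 14.49

14.49


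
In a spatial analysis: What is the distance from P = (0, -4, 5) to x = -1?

distance = |a·x₀ + b·y₀ + c·z₀ - d| / √(a² + b² + c²)
  = |1·0 + 0·(-4) + 0·5 - (-1)| / √(1² + 0² + 0²)
  = |0 + 0 + 0 + 1| / √(1 + 0 + 0)
  = |1| / √1
  = 1 / 1
  ≈ 1

1


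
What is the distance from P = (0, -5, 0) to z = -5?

distance = |a·x₀ + b·y₀ + c·z₀ - d| / √(a² + b² + c²)
  = |0·0 + 0·(-5) + 1·0 - (-5)| / √(0² + 0² + 1²)
  = |0 + 0 + 0 + 5| / √(0 + 0 + 1)
  = |5| / √1
  = 5 / 1
  ≈ 5

5


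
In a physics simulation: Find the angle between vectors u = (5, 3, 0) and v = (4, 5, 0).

u·v = 5·4 + 3·5 + 0·0 = 20 + 15 + 0 = 35
|u| = √(5² + 3² + 0²) = √34 ≈ 5.831
|v| = √(4² + 5² + 0²) = √41 ≈ 6.403
cos θ = (u·v)/(|u||v|) = 35/(5.831·6.403) ≈ 0.9374
θ = arccos(0.9374) ≈ 20.38°

20.38°


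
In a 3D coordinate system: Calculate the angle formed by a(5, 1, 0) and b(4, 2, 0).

a·b = 5·4 + 1·2 + 0·0 = 20 + 2 + 0 = 22
|a| = √(5² + 1² + 0²) = √26 ≈ 5.099
|b| = √(4² + 2² + 0²) = √20 ≈ 4.472
cos θ = (a·b)/(|a||b|) = 22/(5.099·4.472) ≈ 0.9648
θ = arccos(0.9648) ≈ 15.26°

15.26°


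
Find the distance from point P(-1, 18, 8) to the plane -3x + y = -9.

distance = |a·x₀ + b·y₀ + c·z₀ - d| / √(a² + b² + c²)
  = |(-3)·(-1) + 1·18 + 0·8 - (-9)| / √((-3)² + 1² + 0²)
  = |3 + 18 + 0 + 9| / √(9 + 1 + 0)
  = |30| / √10
  = 30 / 3.162
  ≈ 9.487

9.487


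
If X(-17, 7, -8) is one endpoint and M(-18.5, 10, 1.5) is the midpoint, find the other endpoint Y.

Y = 2M - X
  = (2·(-18.5) - (-17), 2·10 - 7, 2·1.5 - (-8))
  = (-37 + 17, 20 - 7, 3 + 8)
  = (-20, 13, 11)

(-20, 13, 11)


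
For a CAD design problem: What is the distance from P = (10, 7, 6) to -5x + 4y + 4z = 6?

distance = |a·x₀ + b·y₀ + c·z₀ - d| / √(a² + b² + c²)
  = |(-5)·10 + 4·7 + 4·6 - 6| / √((-5)² + 4² + 4²)
  = |-50 + 28 + 24 - 6| / √(25 + 16 + 16)
  = |-4| / √57
  = 4 / 7.55
  ≈ 0.5298

0.5298


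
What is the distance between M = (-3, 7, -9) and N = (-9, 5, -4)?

d = √[(x₂-x₁)² + (y₂-y₁)² + (z₂-z₁)²]
  = √[(-6)² + (-2)² + 5²]
  = √[36 + 4 + 25]
  = √65
  ≈ 8.062

8.062


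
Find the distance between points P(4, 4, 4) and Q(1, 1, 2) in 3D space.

d = √[(x₂-x₁)² + (y₂-y₁)² + (z₂-z₁)²]
  = √[(-3)² + (-3)² + (-2)²]
  = √[9 + 9 + 4]
  = √22
  ≈ 4.69

4.69


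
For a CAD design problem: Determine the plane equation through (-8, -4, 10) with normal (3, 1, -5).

The plane through P with normal n = (a, b, c) satisfies n·(r - P) = 0,
i.e. ax + by + cz = a·x₀ + b·y₀ + c·z₀.
d = 3·(-8) + 1·(-4) + (-5)·10
  = -24 - 4 - 50
  = -78
Equation: 3x + y - 5z = -78

3x + y - 5z = -78


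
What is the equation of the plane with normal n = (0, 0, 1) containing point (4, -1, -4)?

The plane through P with normal n = (a, b, c) satisfies n·(r - P) = 0,
i.e. ax + by + cz = a·x₀ + b·y₀ + c·z₀.
d = 0·4 + 0·(-1) + 1·(-4)
  = 0 + 0 - 4
  = -4
Equation: z = -4

z = -4


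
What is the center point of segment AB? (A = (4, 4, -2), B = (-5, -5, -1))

M = ((x₁+x₂)/2, (y₁+y₂)/2, (z₁+z₂)/2)
  = ((4 - 5)/2, (4 - 5)/2, (-2 - 1)/2)
  = (-1/2, -1/2, -3/2)
  = (-0.5, -0.5, -1.5)

(-0.5, -0.5, -1.5)


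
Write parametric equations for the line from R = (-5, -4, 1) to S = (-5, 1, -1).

Direction vector d = S - R = (-5 + 5, 1 + 4, -1 - 1) = (0, 5, -2)
Parametric form r = R + t·d:
x = -5, y = -4 + 5t, z = 1 - 2t

x = -5, y = -4 + 5t, z = 1 - 2t


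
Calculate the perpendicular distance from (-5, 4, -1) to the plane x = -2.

distance = |a·x₀ + b·y₀ + c·z₀ - d| / √(a² + b² + c²)
  = |1·(-5) + 0·4 + 0·(-1) - (-2)| / √(1² + 0² + 0²)
  = |-5 + 0 + 0 + 2| / √(1 + 0 + 0)
  = |-3| / √1
  = 3 / 1
  ≈ 3

3


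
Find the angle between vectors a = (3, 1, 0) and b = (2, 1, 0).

a·b = 3·2 + 1·1 + 0·0 = 6 + 1 + 0 = 7
|a| = √(3² + 1² + 0²) = √10 ≈ 3.162
|b| = √(2² + 1² + 0²) = √5 ≈ 2.236
cos θ = (a·b)/(|a||b|) = 7/(3.162·2.236) ≈ 0.9899
θ = arccos(0.9899) ≈ 8.13°

8.13°


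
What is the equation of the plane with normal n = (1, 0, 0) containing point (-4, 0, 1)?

The plane through P with normal n = (a, b, c) satisfies n·(r - P) = 0,
i.e. ax + by + cz = a·x₀ + b·y₀ + c·z₀.
d = 1·(-4) + 0·0 + 0·1
  = -4 + 0 + 0
  = -4
Equation: x = -4

x = -4


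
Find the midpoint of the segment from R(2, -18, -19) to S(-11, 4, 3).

M = ((x₁+x₂)/2, (y₁+y₂)/2, (z₁+z₂)/2)
  = ((2 - 11)/2, (-18 + 4)/2, (-19 + 3)/2)
  = (-9/2, -14/2, -16/2)
  = (-4.5, -7, -8)

(-4.5, -7, -8)


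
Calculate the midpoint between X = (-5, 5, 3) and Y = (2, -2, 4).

M = ((x₁+x₂)/2, (y₁+y₂)/2, (z₁+z₂)/2)
  = ((-5 + 2)/2, (5 - 2)/2, (3 + 4)/2)
  = (-3/2, 3/2, 7/2)
  = (-1.5, 1.5, 3.5)

(-1.5, 1.5, 3.5)


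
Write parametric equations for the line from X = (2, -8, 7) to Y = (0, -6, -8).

Direction vector d = Y - X = (0 - 2, -6 + 8, -8 - 7) = (-2, 2, -15)
Parametric form r = X + t·d:
x = 2 - 2t, y = -8 + 2t, z = 7 - 15t

x = 2 - 2t, y = -8 + 2t, z = 7 - 15t


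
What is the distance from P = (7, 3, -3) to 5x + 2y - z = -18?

distance = |a·x₀ + b·y₀ + c·z₀ - d| / √(a² + b² + c²)
  = |5·7 + 2·3 + (-1)·(-3) - (-18)| / √(5² + 2² + (-1)²)
  = |35 + 6 + 3 + 18| / √(25 + 4 + 1)
  = |62| / √30
  = 62 / 5.477
  ≈ 11.32

11.32


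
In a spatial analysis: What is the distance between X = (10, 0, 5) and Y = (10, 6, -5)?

d = √[(x₂-x₁)² + (y₂-y₁)² + (z₂-z₁)²]
  = √[0² + 6² + (-10)²]
  = √[0 + 36 + 100]
  = √136
  ≈ 11.66

11.66


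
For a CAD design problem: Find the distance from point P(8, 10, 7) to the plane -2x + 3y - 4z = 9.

distance = |a·x₀ + b·y₀ + c·z₀ - d| / √(a² + b² + c²)
  = |(-2)·8 + 3·10 + (-4)·7 - 9| / √((-2)² + 3² + (-4)²)
  = |-16 + 30 - 28 - 9| / √(4 + 9 + 16)
  = |-23| / √29
  = 23 / 5.385
  ≈ 4.271

4.271


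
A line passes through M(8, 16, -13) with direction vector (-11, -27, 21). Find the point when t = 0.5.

P(t) = M + t·d
  = (8 + (-11)·0.5, 16 + (-27)·0.5, -13 + 21·0.5)
  = (8 - 5.5, 16 - 13.5, -13 + 10.5)
  = (2.5, 2.5, -2.5)

(2.5, 2.5, -2.5)


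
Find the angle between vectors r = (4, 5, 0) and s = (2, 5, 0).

r·s = 4·2 + 5·5 + 0·0 = 8 + 25 + 0 = 33
|r| = √(4² + 5² + 0²) = √41 ≈ 6.403
|s| = √(2² + 5² + 0²) = √29 ≈ 5.385
cos θ = (r·s)/(|r||s|) = 33/(6.403·5.385) ≈ 0.957
θ = arccos(0.957) ≈ 16.86°

16.86°


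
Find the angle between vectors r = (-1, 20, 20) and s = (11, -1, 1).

r·s = (-1)·11 + 20·(-1) + 20·1 = -11 - 20 + 20 = -11
|r| = √((-1)² + 20² + 20²) = √801 ≈ 28.3
|s| = √(11² + (-1)² + 1²) = √123 ≈ 11.09
cos θ = (r·s)/(|r||s|) = -11/(28.3·11.09) ≈ -0.03504
θ = arccos(-0.03504) ≈ 92.01°

92.01°


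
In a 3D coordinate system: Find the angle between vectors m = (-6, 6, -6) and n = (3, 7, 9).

m·n = (-6)·3 + 6·7 + (-6)·9 = -18 + 42 - 54 = -30
|m| = √((-6)² + 6² + (-6)²) = √108 ≈ 10.39
|n| = √(3² + 7² + 9²) = √139 ≈ 11.79
cos θ = (m·n)/(|m||n|) = -30/(10.39·11.79) ≈ -0.2449
θ = arccos(-0.2449) ≈ 104.2°

104.2°


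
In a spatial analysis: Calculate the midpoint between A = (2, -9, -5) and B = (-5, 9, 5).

M = ((x₁+x₂)/2, (y₁+y₂)/2, (z₁+z₂)/2)
  = ((2 - 5)/2, (-9 + 9)/2, (-5 + 5)/2)
  = (-3/2, 0/2, 0/2)
  = (-1.5, 0, 0)

(-1.5, 0, 0)


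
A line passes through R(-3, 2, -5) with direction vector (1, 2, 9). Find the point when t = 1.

P(t) = R + t·d
  = (-3 + 1·1, 2 + 2·1, -5 + 9·1)
  = (-3 + 1, 2 + 2, -5 + 9)
  = (-2, 4, 4)

(-2, 4, 4)


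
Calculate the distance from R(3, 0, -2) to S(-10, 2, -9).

d = √[(x₂-x₁)² + (y₂-y₁)² + (z₂-z₁)²]
  = √[(-13)² + 2² + (-7)²]
  = √[169 + 4 + 49]
  = √222
  ≈ 14.9

14.9


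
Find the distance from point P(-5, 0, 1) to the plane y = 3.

distance = |a·x₀ + b·y₀ + c·z₀ - d| / √(a² + b² + c²)
  = |0·(-5) + 1·0 + 0·1 - 3| / √(0² + 1² + 0²)
  = |0 + 0 + 0 - 3| / √(0 + 1 + 0)
  = |-3| / √1
  = 3 / 1
  ≈ 3

3


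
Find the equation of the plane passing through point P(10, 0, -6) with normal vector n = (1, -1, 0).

The plane through P with normal n = (a, b, c) satisfies n·(r - P) = 0,
i.e. ax + by + cz = a·x₀ + b·y₀ + c·z₀.
d = 1·10 + (-1)·0 + 0·(-6)
  = 10 + 0 + 0
  = 10
Equation: x - y = 10

x - y = 10


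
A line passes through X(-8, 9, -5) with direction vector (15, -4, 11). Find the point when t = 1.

P(t) = X + t·d
  = (-8 + 15·1, 9 + (-4)·1, -5 + 11·1)
  = (-8 + 15, 9 - 4, -5 + 11)
  = (7, 5, 6)

(7, 5, 6)


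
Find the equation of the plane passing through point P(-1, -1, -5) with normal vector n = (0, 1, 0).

The plane through P with normal n = (a, b, c) satisfies n·(r - P) = 0,
i.e. ax + by + cz = a·x₀ + b·y₀ + c·z₀.
d = 0·(-1) + 1·(-1) + 0·(-5)
  = 0 - 1 + 0
  = -1
Equation: y = -1

y = -1


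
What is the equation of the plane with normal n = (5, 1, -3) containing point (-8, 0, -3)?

The plane through P with normal n = (a, b, c) satisfies n·(r - P) = 0,
i.e. ax + by + cz = a·x₀ + b·y₀ + c·z₀.
d = 5·(-8) + 1·0 + (-3)·(-3)
  = -40 + 0 + 9
  = -31
Equation: 5x + y - 3z = -31

5x + y - 3z = -31


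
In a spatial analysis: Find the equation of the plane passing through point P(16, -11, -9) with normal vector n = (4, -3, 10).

The plane through P with normal n = (a, b, c) satisfies n·(r - P) = 0,
i.e. ax + by + cz = a·x₀ + b·y₀ + c·z₀.
d = 4·16 + (-3)·(-11) + 10·(-9)
  = 64 + 33 - 90
  = 7
Equation: 4x - 3y + 10z = 7

4x - 3y + 10z = 7


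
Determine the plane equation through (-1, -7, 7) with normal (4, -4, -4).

The plane through P with normal n = (a, b, c) satisfies n·(r - P) = 0,
i.e. ax + by + cz = a·x₀ + b·y₀ + c·z₀.
d = 4·(-1) + (-4)·(-7) + (-4)·7
  = -4 + 28 - 28
  = -4
Equation: 4x - 4y - 4z = -4

4x - 4y - 4z = -4


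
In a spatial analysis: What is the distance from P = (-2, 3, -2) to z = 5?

distance = |a·x₀ + b·y₀ + c·z₀ - d| / √(a² + b² + c²)
  = |0·(-2) + 0·3 + 1·(-2) - 5| / √(0² + 0² + 1²)
  = |0 + 0 - 2 - 5| / √(0 + 0 + 1)
  = |-7| / √1
  = 7 / 1
  ≈ 7

7


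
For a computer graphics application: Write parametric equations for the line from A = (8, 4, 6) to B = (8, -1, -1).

Direction vector d = B - A = (8 - 8, -1 - 4, -1 - 6) = (0, -5, -7)
Parametric form r = A + t·d:
x = 8, y = 4 - 5t, z = 6 - 7t

x = 8, y = 4 - 5t, z = 6 - 7t


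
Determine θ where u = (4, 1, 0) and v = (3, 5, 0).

u·v = 4·3 + 1·5 + 0·0 = 12 + 5 + 0 = 17
|u| = √(4² + 1² + 0²) = √17 ≈ 4.123
|v| = √(3² + 5² + 0²) = √34 ≈ 5.831
cos θ = (u·v)/(|u||v|) = 17/(4.123·5.831) ≈ 0.7071
θ = arccos(0.7071) ≈ 45°

45°


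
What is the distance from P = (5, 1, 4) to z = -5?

distance = |a·x₀ + b·y₀ + c·z₀ - d| / √(a² + b² + c²)
  = |0·5 + 0·1 + 1·4 - (-5)| / √(0² + 0² + 1²)
  = |0 + 0 + 4 + 5| / √(0 + 0 + 1)
  = |9| / √1
  = 9 / 1
  ≈ 9

9


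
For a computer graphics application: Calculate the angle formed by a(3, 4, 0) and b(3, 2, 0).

a·b = 3·3 + 4·2 + 0·0 = 9 + 8 + 0 = 17
|a| = √(3² + 4² + 0²) = √25 ≈ 5
|b| = √(3² + 2² + 0²) = √13 ≈ 3.606
cos θ = (a·b)/(|a||b|) = 17/(5·3.606) ≈ 0.943
θ = arccos(0.943) ≈ 19.44°

19.44°


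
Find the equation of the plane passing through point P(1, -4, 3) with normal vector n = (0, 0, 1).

The plane through P with normal n = (a, b, c) satisfies n·(r - P) = 0,
i.e. ax + by + cz = a·x₀ + b·y₀ + c·z₀.
d = 0·1 + 0·(-4) + 1·3
  = 0 + 0 + 3
  = 3
Equation: z = 3

z = 3


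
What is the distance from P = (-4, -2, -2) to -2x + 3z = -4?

distance = |a·x₀ + b·y₀ + c·z₀ - d| / √(a² + b² + c²)
  = |(-2)·(-4) + 0·(-2) + 3·(-2) - (-4)| / √((-2)² + 0² + 3²)
  = |8 + 0 - 6 + 4| / √(4 + 0 + 9)
  = |6| / √13
  = 6 / 3.606
  ≈ 1.664

1.664


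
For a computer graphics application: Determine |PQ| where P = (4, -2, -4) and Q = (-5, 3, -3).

d = √[(x₂-x₁)² + (y₂-y₁)² + (z₂-z₁)²]
  = √[(-9)² + 5² + 1²]
  = √[81 + 25 + 1]
  = √107
  ≈ 10.34

10.34


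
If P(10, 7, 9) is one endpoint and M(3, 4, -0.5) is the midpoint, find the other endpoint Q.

Q = 2M - P
  = (2·3 - 10, 2·4 - 7, 2·(-0.5) - 9)
  = (6 - 10, 8 - 7, -1 - 9)
  = (-4, 1, -10)

(-4, 1, -10)


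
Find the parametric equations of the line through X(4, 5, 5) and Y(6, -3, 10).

Direction vector d = Y - X = (6 - 4, -3 - 5, 10 - 5) = (2, -8, 5)
Parametric form r = X + t·d:
x = 4 + 2t, y = 5 - 8t, z = 5 + 5t

x = 4 + 2t, y = 5 - 8t, z = 5 + 5t


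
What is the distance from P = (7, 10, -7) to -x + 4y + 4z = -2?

distance = |a·x₀ + b·y₀ + c·z₀ - d| / √(a² + b² + c²)
  = |(-1)·7 + 4·10 + 4·(-7) - (-2)| / √((-1)² + 4² + 4²)
  = |-7 + 40 - 28 + 2| / √(1 + 16 + 16)
  = |7| / √33
  = 7 / 5.745
  ≈ 1.219

1.219


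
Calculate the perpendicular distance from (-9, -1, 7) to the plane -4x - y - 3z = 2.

distance = |a·x₀ + b·y₀ + c·z₀ - d| / √(a² + b² + c²)
  = |(-4)·(-9) + (-1)·(-1) + (-3)·7 - 2| / √((-4)² + (-1)² + (-3)²)
  = |36 + 1 - 21 - 2| / √(16 + 1 + 9)
  = |14| / √26
  = 14 / 5.099
  ≈ 2.746

2.746


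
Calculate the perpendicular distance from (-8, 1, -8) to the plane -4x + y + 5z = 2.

distance = |a·x₀ + b·y₀ + c·z₀ - d| / √(a² + b² + c²)
  = |(-4)·(-8) + 1·1 + 5·(-8) - 2| / √((-4)² + 1² + 5²)
  = |32 + 1 - 40 - 2| / √(16 + 1 + 25)
  = |-9| / √42
  = 9 / 6.481
  ≈ 1.389

1.389


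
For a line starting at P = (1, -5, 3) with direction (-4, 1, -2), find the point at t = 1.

P(t) = P + t·d
  = (1 + (-4)·1, -5 + 1·1, 3 + (-2)·1)
  = (1 - 4, -5 + 1, 3 - 2)
  = (-3, -4, 1)

(-3, -4, 1)


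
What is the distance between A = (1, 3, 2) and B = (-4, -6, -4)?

d = √[(x₂-x₁)² + (y₂-y₁)² + (z₂-z₁)²]
  = √[(-5)² + (-9)² + (-6)²]
  = √[25 + 81 + 36]
  = √142
  ≈ 11.92

11.92


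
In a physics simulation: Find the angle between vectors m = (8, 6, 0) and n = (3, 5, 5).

m·n = 8·3 + 6·5 + 0·5 = 24 + 30 + 0 = 54
|m| = √(8² + 6² + 0²) = √100 ≈ 10
|n| = √(3² + 5² + 5²) = √59 ≈ 7.681
cos θ = (m·n)/(|m||n|) = 54/(10·7.681) ≈ 0.703
θ = arccos(0.703) ≈ 45.33°

45.33°


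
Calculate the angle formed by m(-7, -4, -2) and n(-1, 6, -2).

m·n = (-7)·(-1) + (-4)·6 + (-2)·(-2) = 7 - 24 + 4 = -13
|m| = √((-7)² + (-4)² + (-2)²) = √69 ≈ 8.307
|n| = √((-1)² + 6² + (-2)²) = √41 ≈ 6.403
cos θ = (m·n)/(|m||n|) = -13/(8.307·6.403) ≈ -0.2444
θ = arccos(-0.2444) ≈ 104.1°

104.1°


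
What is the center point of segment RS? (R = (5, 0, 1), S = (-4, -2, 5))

M = ((x₁+x₂)/2, (y₁+y₂)/2, (z₁+z₂)/2)
  = ((5 - 4)/2, (0 - 2)/2, (1 + 5)/2)
  = (1/2, -2/2, 6/2)
  = (0.5, -1, 3)

(0.5, -1, 3)


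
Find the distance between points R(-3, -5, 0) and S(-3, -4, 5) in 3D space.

d = √[(x₂-x₁)² + (y₂-y₁)² + (z₂-z₁)²]
  = √[0² + 1² + 5²]
  = √[0 + 1 + 25]
  = √26
  ≈ 5.099

5.099


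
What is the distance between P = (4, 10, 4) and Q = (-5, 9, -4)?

d = √[(x₂-x₁)² + (y₂-y₁)² + (z₂-z₁)²]
  = √[(-9)² + (-1)² + (-8)²]
  = √[81 + 1 + 64]
  = √146
  ≈ 12.08

12.08


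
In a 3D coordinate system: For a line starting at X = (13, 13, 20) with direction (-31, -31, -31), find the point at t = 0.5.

P(t) = X + t·d
  = (13 + (-31)·0.5, 13 + (-31)·0.5, 20 + (-31)·0.5)
  = (13 - 15.5, 13 - 15.5, 20 - 15.5)
  = (-2.5, -2.5, 4.5)

(-2.5, -2.5, 4.5)


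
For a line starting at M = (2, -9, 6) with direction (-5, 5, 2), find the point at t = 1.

P(t) = M + t·d
  = (2 + (-5)·1, -9 + 5·1, 6 + 2·1)
  = (2 - 5, -9 + 5, 6 + 2)
  = (-3, -4, 8)

(-3, -4, 8)


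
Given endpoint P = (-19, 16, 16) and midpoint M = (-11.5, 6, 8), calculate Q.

Q = 2M - P
  = (2·(-11.5) - (-19), 2·6 - 16, 2·8 - 16)
  = (-23 + 19, 12 - 16, 16 - 16)
  = (-4, -4, 0)

(-4, -4, 0)


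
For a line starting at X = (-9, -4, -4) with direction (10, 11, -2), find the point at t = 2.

P(t) = X + t·d
  = (-9 + 10·2, -4 + 11·2, -4 + (-2)·2)
  = (-9 + 20, -4 + 22, -4 - 4)
  = (11, 18, -8)

(11, 18, -8)


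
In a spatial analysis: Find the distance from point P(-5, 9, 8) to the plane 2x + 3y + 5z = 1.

distance = |a·x₀ + b·y₀ + c·z₀ - d| / √(a² + b² + c²)
  = |2·(-5) + 3·9 + 5·8 - 1| / √(2² + 3² + 5²)
  = |-10 + 27 + 40 - 1| / √(4 + 9 + 25)
  = |56| / √38
  = 56 / 6.164
  ≈ 9.084

9.084


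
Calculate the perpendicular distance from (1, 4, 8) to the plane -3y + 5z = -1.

distance = |a·x₀ + b·y₀ + c·z₀ - d| / √(a² + b² + c²)
  = |0·1 + (-3)·4 + 5·8 - (-1)| / √(0² + (-3)² + 5²)
  = |0 - 12 + 40 + 1| / √(0 + 9 + 25)
  = |29| / √34
  = 29 / 5.831
  ≈ 4.973

4.973


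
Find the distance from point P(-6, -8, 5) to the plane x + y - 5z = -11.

distance = |a·x₀ + b·y₀ + c·z₀ - d| / √(a² + b² + c²)
  = |1·(-6) + 1·(-8) + (-5)·5 - (-11)| / √(1² + 1² + (-5)²)
  = |-6 - 8 - 25 + 11| / √(1 + 1 + 25)
  = |-28| / √27
  = 28 / 5.196
  ≈ 5.389

5.389


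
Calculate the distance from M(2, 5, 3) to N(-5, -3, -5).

d = √[(x₂-x₁)² + (y₂-y₁)² + (z₂-z₁)²]
  = √[(-7)² + (-8)² + (-8)²]
  = √[49 + 64 + 64]
  = √177
  ≈ 13.3

13.3


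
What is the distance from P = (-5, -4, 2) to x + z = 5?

distance = |a·x₀ + b·y₀ + c·z₀ - d| / √(a² + b² + c²)
  = |1·(-5) + 0·(-4) + 1·2 - 5| / √(1² + 0² + 1²)
  = |-5 + 0 + 2 - 5| / √(1 + 0 + 1)
  = |-8| / √2
  = 8 / 1.414
  ≈ 5.657

5.657
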